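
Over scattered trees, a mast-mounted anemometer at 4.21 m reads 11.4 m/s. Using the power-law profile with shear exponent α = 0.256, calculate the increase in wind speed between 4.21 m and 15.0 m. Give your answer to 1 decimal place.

Power law: V₂ = V₁ · (z₂/z₁)^α = 11.4 × (3.5629)^0.256 = 15.7822 m/s
ΔV = 15.7822 − 11.4 = 4.3822 m/s

4.4 m/s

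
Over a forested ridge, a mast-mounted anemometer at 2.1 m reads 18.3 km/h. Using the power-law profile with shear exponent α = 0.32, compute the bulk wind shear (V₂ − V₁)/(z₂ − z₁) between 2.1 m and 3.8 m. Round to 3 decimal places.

2.250 km/h/m

Power law: V₂ = V₁ · (z₂/z₁)^α = 18.3 × (1.8095)^0.32 = 22.1244 km/h
ΔV/Δz = (22.1244 − 18.3)/(3.8 − 2.1) = 3.8244/1.7000 = 2.24965 km/h/m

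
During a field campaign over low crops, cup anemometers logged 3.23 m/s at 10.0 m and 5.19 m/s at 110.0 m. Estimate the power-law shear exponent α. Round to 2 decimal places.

Power law: V₂/V₁ = (z₂/z₁)^α ⇒ α = ln(V₂/V₁) / ln(z₂/z₁)
α = ln(5.19/3.23) / ln(110.0/10.0) = ln(1.6068) / ln(11.0000)
  = 0.47425 / 2.39790 = 0.19778

α ≈ 0.20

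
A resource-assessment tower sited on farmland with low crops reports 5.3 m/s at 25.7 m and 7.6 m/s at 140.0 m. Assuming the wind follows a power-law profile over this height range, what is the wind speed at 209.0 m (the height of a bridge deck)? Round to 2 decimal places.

8.28 m/s

First find α: α = ln(V₂/V₁)/ln(z₂/z₁) = ln(7.6/5.3)/ln(140.0/25.7) = 0.36044/1.69515 = 0.2126
Extrapolate from 140.0 m to 209.0 m: V₃ = 7.6 × (209.0/140.0)^0.2126 = 7.6 × 1.0889 = 8.2759 m/s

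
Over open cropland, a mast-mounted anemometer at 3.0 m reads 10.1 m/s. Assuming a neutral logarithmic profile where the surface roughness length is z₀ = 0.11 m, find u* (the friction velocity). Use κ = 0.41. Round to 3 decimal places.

u* ≈ 1.253 m/s

Log law: V(z) = (u*/κ) · ln(z/z₀) ⇒ u* = κ · V / ln(z/z₀)
u* = 0.41 × 10.1 / ln(3.0/0.11) = 0.41 × 10.1 / 3.3059
   = 4.1410 / 3.3059 = 1.2526 m/s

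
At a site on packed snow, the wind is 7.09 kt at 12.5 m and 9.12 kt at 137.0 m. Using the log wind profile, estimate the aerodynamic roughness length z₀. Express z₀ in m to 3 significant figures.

z₀ ≈ 0.00292 m

Log law: V(z) ∝ ln(z/z₀). With r = V₁/V₂ = 7.09/9.12 = 0.77741,
r · ln(z₂/z₀) = ln(z₁/z₀) ⇒ ln z₀ = (ln z₁ − r·ln z₂)/(1 − r)
ln z₀ = (2.52573 − 0.77741×4.91998) / 0.22259 = -5.8365
z₀ = exp(-5.8365) = 0.002919 m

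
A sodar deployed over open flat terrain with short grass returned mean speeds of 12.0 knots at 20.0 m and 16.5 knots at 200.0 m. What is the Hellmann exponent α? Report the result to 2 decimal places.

α ≈ 0.14

Power law: V₂/V₁ = (z₂/z₁)^α ⇒ α = ln(V₂/V₁) / ln(z₂/z₁)
α = ln(16.5/12.0) / ln(200.0/20.0) = ln(1.3750) / ln(10.0000)
  = 0.31845 / 2.30259 = 0.13830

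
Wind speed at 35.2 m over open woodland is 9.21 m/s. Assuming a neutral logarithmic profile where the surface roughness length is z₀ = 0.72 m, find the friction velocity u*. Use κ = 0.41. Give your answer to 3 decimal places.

Log law: V(z) = (u*/κ) · ln(z/z₀) ⇒ u* = κ · V / ln(z/z₀)
u* = 0.41 × 9.21 / ln(35.2/0.72) = 0.41 × 9.21 / 3.8896
   = 3.7761 / 3.8896 = 0.9708 m/s

u* ≈ 0.971 m/s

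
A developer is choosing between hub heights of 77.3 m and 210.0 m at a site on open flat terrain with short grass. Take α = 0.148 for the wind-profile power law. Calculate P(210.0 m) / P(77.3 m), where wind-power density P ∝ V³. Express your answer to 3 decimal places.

Speed ratio: V_B/V_A = (z_B/z_A)^α = (210.0/77.3)^0.148 = (2.7167)^0.148 = 1.15941
Power-density ratio: P_B/P_A = (V_B/V_A)³ = (1.15941)³ = 1.55852

1.559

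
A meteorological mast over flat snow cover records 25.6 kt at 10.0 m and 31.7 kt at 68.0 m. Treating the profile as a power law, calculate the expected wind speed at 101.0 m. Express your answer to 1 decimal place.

33.1 kt

First find α: α = ln(V₂/V₁)/ln(z₂/z₁) = ln(31.7/25.6)/ln(68.0/10.0) = 0.21372/1.91692 = 0.1115
Extrapolate from 68.0 m to 101.0 m: V₃ = 31.7 × (101.0/68.0)^0.1115 = 31.7 × 1.0451 = 33.1295 kt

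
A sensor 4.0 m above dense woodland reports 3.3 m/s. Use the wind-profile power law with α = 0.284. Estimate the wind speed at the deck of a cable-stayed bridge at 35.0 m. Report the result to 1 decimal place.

6.1 m/s

Power-law profile: V₂ = V₁ · (z₂/z₁)^α
V₂ = 3.3 × (35.0/4.0)^0.284 = 3.3 × (8.7500)^0.284
    = 3.3 × 1.8515 = 6.1100 m/s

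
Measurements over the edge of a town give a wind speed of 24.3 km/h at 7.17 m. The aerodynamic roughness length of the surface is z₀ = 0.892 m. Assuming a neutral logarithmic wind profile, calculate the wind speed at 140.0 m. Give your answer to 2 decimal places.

58.95 km/h

Log law: V(z) ∝ ln(z/z₀), so V₂/V₁ = ln(z₂/z₀) / ln(z₁/z₀).
ln(140.0/0.892) = 5.0559, ln(7.17/0.892) = 2.0842
V₂ = 24.3 × 5.0559/2.0842 = 24.3 × 2.4258 = 58.9480 km/h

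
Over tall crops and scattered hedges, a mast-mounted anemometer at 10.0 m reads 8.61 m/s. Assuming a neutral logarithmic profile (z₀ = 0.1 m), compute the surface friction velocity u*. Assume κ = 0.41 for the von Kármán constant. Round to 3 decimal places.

Log law: V(z) = (u*/κ) · ln(z/z₀) ⇒ u* = κ · V / ln(z/z₀)
u* = 0.41 × 8.61 / ln(10.0/0.1) = 0.41 × 8.61 / 4.6052
   = 3.5301 / 4.6052 = 0.7666 m/s

u* ≈ 0.767 m/s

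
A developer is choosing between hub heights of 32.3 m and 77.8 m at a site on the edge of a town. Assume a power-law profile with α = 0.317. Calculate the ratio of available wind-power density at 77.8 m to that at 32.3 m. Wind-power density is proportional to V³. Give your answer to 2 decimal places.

2.31

Speed ratio: V_B/V_A = (z_B/z_A)^α = (77.8/32.3)^0.317 = (2.4087)^0.317 = 1.32137
Power-density ratio: P_B/P_A = (V_B/V_A)³ = (1.32137)³ = 2.30712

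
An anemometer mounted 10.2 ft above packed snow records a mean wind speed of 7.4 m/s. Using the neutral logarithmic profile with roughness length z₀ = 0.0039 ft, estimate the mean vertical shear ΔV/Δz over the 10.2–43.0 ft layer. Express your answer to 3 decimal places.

Log law: V₂ = V₁ · ln(z₂/z₀)/ln(z₁/z₀) = 7.4 × 9.3080/7.8692 = 8.7530 m/s
ΔV/Δz = (8.7530 − 7.4)/(43.0 − 10.2) = 1.3530/32.8000 = 0.04125 m/s/ft

0.041 m/s/ft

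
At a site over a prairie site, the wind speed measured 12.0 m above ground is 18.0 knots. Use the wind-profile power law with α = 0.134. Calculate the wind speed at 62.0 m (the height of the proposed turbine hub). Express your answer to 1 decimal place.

Power-law profile: V₂ = V₁ · (z₂/z₁)^α
V₂ = 18.0 × (62.0/12.0)^0.134 = 18.0 × (5.1667)^0.134
    = 18.0 × 1.2461 = 22.4307 knots

22.4 knots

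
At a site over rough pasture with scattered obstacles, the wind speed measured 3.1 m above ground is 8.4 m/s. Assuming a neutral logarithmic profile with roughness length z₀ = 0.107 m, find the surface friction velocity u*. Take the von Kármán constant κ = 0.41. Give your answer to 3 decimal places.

Log law: V(z) = (u*/κ) · ln(z/z₀) ⇒ u* = κ · V / ln(z/z₀)
u* = 0.41 × 8.4 / ln(3.1/0.107) = 0.41 × 8.4 / 3.3663
   = 3.4440 / 3.3663 = 1.0231 m/s

u* ≈ 1.023 m/s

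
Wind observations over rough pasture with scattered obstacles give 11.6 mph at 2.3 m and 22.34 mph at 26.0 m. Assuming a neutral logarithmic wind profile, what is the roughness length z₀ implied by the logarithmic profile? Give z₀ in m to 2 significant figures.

z₀ ≈ 0.17 m

Log law: V(z) ∝ ln(z/z₀). With r = V₁/V₂ = 11.6/22.34 = 0.51925,
r · ln(z₂/z₀) = ln(z₁/z₀) ⇒ ln z₀ = (ln z₁ − r·ln z₂)/(1 − r)
ln z₀ = (0.83291 − 0.51925×3.25810) / 0.48075 = -1.7865
z₀ = exp(-1.7865) = 0.1675 m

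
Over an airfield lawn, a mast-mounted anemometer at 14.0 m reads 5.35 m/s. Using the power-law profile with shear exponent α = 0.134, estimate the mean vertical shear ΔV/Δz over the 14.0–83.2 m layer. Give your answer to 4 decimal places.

Power law: V₂ = V₁ · (z₂/z₁)^α = 5.35 × (5.9429)^0.134 = 6.7931 m/s
ΔV/Δz = (6.7931 − 5.35)/(83.2 − 14.0) = 1.4431/69.2000 = 0.02085 m/s/m

0.0209 m/s/m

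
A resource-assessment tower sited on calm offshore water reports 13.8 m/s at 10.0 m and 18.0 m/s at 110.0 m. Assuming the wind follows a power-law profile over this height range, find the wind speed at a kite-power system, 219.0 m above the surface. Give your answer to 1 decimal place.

19.4 m/s

First find α: α = ln(V₂/V₁)/ln(z₂/z₁) = ln(18.0/13.8)/ln(110.0/10.0) = 0.26570/2.39790 = 0.1108
Extrapolate from 110.0 m to 219.0 m: V₃ = 18.0 × (219.0/110.0)^0.1108 = 18.0 × 1.0793 = 19.4272 m/s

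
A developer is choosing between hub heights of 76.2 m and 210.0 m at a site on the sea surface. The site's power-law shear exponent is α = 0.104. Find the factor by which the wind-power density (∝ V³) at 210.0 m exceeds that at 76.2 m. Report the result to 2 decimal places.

Speed ratio: V_B/V_A = (z_B/z_A)^α = (210.0/76.2)^0.104 = (2.7559)^0.104 = 1.11119
Power-density ratio: P_B/P_A = (V_B/V_A)³ = (1.11119)³ = 1.37203

1.37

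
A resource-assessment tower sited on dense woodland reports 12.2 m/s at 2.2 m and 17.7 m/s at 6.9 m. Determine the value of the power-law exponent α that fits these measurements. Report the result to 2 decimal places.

α ≈ 0.33

Power law: V₂/V₁ = (z₂/z₁)^α ⇒ α = ln(V₂/V₁) / ln(z₂/z₁)
α = ln(17.7/12.2) / ln(6.9/2.2) = ln(1.4508) / ln(3.1364)
  = 0.37213 / 1.14306 = 0.32555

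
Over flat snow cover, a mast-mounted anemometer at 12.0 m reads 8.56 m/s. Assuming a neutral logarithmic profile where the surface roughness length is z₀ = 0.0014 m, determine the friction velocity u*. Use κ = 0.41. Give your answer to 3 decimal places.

u* ≈ 0.388 m/s

Log law: V(z) = (u*/κ) · ln(z/z₀) ⇒ u* = κ · V / ln(z/z₀)
u* = 0.41 × 8.56 / ln(12.0/0.0014) = 0.41 × 8.56 / 9.0562
   = 3.5096 / 9.0562 = 0.3875 m/s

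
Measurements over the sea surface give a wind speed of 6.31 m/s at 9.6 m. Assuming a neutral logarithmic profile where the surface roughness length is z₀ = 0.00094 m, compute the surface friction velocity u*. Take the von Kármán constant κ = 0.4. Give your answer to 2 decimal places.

u* ≈ 0.27 m/s

Log law: V(z) = (u*/κ) · ln(z/z₀) ⇒ u* = κ · V / ln(z/z₀)
u* = 0.4 × 6.31 / ln(9.6/0.00094) = 0.4 × 6.31 / 9.2314
   = 2.5240 / 9.2314 = 0.2734 m/s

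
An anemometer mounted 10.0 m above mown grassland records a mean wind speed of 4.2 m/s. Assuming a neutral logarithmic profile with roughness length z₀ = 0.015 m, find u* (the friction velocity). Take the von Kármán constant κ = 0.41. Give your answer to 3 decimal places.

u* ≈ 0.265 m/s

Log law: V(z) = (u*/κ) · ln(z/z₀) ⇒ u* = κ · V / ln(z/z₀)
u* = 0.41 × 4.2 / ln(10.0/0.015) = 0.41 × 4.2 / 6.5023
   = 1.7220 / 6.5023 = 0.2648 m/s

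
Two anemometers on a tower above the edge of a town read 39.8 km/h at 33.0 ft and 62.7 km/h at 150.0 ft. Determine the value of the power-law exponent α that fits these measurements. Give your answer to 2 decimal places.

α ≈ 0.30

Power law: V₂/V₁ = (z₂/z₁)^α ⇒ α = ln(V₂/V₁) / ln(z₂/z₁)
α = ln(62.7/39.8) / ln(150.0/33.0) = ln(1.5754) / ln(4.5455)
  = 0.45449 / 1.51413 = 0.30017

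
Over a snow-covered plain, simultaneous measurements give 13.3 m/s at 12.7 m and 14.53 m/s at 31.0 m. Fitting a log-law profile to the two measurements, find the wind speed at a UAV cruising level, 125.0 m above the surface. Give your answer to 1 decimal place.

16.5 m/s

Log law: V ∝ ln(z/z₀). From the pair, with r = V₁/V₂ = 0.91535,
ln z₀ = (ln z₁ − r·ln z₂)/(1 − r) = (2.5416 − 0.91535×3.4340)/0.08465 = -7.1078 → z₀ = 0.0008187 m
V₃ = V₁ · ln(z₃/z₀)/ln(z₁/z₀) = 13.3 × 11.9361/9.6494 = 16.4518 m/s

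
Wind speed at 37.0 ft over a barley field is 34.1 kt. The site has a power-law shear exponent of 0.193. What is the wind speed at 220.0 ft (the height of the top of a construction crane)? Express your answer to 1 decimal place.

Power-law profile: V₂ = V₁ · (z₂/z₁)^α
V₂ = 34.1 × (220.0/37.0)^0.193 = 34.1 × (5.9459)^0.193
    = 34.1 × 1.4107 = 48.1038 kt

48.1 kt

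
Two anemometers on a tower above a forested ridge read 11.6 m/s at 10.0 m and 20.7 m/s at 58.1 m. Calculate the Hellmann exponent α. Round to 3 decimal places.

α ≈ 0.329

Power law: V₂/V₁ = (z₂/z₁)^α ⇒ α = ln(V₂/V₁) / ln(z₂/z₁)
α = ln(20.7/11.6) / ln(58.1/10.0) = ln(1.7845) / ln(5.8100)
  = 0.57913 / 1.75958 = 0.32913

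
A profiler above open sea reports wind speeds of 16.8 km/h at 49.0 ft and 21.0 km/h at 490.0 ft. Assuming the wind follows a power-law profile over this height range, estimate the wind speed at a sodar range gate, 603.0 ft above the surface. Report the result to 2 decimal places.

21.43 km/h

First find α: α = ln(V₂/V₁)/ln(z₂/z₁) = ln(21.0/16.8)/ln(490.0/49.0) = 0.22314/2.30259 = 0.0969
Extrapolate from 490.0 ft to 603.0 ft: V₃ = 21.0 × (603.0/490.0)^0.0969 = 21.0 × 1.0203 = 21.4266 km/h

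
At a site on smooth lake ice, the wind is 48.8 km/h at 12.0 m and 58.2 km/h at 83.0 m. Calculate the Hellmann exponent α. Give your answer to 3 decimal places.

α ≈ 0.091

Power law: V₂/V₁ = (z₂/z₁)^α ⇒ α = ln(V₂/V₁) / ln(z₂/z₁)
α = ln(58.2/48.8) / ln(83.0/12.0) = ln(1.1926) / ln(6.9167)
  = 0.17616 / 1.93393 = 0.09109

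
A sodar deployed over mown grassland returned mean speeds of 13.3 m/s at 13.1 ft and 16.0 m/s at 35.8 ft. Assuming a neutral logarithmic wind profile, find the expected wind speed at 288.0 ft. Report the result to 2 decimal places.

21.60 m/s

Log law: V ∝ ln(z/z₀). From the pair, with r = V₁/V₂ = 0.83125,
ln z₀ = (ln z₁ − r·ln z₂)/(1 − r) = (2.5726 − 0.83125×3.5779)/0.16875 = -2.3796 → z₀ = 0.09259 ft
V₃ = V₁ · ln(z₃/z₀)/ln(z₁/z₀) = 13.3 × 8.0426/4.9522 = 21.5997 m/s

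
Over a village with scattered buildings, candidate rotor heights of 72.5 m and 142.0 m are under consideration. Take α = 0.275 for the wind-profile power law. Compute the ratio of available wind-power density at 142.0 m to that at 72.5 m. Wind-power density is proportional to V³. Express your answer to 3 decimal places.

Speed ratio: V_B/V_A = (z_B/z_A)^α = (142.0/72.5)^0.275 = (1.9586)^0.275 = 1.20306
Power-density ratio: P_B/P_A = (V_B/V_A)³ = (1.20306)³ = 1.74124

1.741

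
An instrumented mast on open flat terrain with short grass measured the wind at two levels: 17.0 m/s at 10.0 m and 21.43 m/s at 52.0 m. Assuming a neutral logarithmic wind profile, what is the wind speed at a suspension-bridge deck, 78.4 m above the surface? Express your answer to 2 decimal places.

22.53 m/s

Log law: V ∝ ln(z/z₀). From the pair, with r = V₁/V₂ = 0.79328,
ln z₀ = (ln z₁ − r·ln z₂)/(1 − r) = (2.3026 − 0.79328×3.9512)/0.20672 = -4.0241 → z₀ = 0.01788 m
V₃ = V₁ · ln(z₃/z₀)/ln(z₁/z₀) = 17.0 × 8.3859/6.3267 = 22.5332 m/s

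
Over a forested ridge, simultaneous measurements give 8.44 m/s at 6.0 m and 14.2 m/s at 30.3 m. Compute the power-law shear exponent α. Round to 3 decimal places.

Power law: V₂/V₁ = (z₂/z₁)^α ⇒ α = ln(V₂/V₁) / ln(z₂/z₁)
α = ln(14.2/8.44) / ln(30.3/6.0) = ln(1.6825) / ln(5.0500)
  = 0.52026 / 1.61939 = 0.32127

α ≈ 0.321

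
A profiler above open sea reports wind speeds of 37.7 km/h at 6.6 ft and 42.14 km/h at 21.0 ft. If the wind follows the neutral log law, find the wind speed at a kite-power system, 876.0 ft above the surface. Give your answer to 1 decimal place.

Log law: V ∝ ln(z/z₀). From the pair, with r = V₁/V₂ = 0.89464,
ln z₀ = (ln z₁ − r·ln z₂)/(1 − r) = (1.8871 − 0.89464×3.0445)/0.10536 = -7.9409 → z₀ = 0.0003559 ft
V₃ = V₁ · ln(z₃/z₀)/ln(z₁/z₀) = 37.7 × 14.7162/9.8279 = 56.4516 km/h

56.5 km/h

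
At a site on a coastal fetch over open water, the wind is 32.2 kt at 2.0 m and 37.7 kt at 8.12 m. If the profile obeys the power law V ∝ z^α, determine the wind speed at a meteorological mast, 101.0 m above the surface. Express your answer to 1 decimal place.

First find α: α = ln(V₂/V₁)/ln(z₂/z₁) = ln(37.7/32.2)/ln(8.12/2.0) = 0.15769/1.40118 = 0.1125
Extrapolate from 8.12 m to 101.0 m: V₃ = 37.7 × (101.0/8.12)^0.1125 = 37.7 × 1.3280 = 50.0668 kt

50.1 kt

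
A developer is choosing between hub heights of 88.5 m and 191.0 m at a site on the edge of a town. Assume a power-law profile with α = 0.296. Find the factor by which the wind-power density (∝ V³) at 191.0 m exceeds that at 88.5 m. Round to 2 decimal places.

Speed ratio: V_B/V_A = (z_B/z_A)^α = (191.0/88.5)^0.296 = (2.1582)^0.296 = 1.25571
Power-density ratio: P_B/P_A = (V_B/V_A)³ = (1.25571)³ = 1.98003

1.98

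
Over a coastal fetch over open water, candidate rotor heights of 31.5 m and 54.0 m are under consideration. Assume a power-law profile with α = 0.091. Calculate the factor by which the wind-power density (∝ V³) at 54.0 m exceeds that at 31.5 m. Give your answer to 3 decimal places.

Speed ratio: V_B/V_A = (z_B/z_A)^α = (54.0/31.5)^0.091 = (1.7143)^0.091 = 1.05027
Power-density ratio: P_B/P_A = (V_B/V_A)³ = (1.05027)³ = 1.15852

1.159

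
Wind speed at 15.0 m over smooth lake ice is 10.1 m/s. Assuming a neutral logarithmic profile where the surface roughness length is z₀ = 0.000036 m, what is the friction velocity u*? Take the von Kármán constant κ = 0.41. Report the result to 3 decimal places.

Log law: V(z) = (u*/κ) · ln(z/z₀) ⇒ u* = κ · V / ln(z/z₀)
u* = 0.41 × 10.1 / ln(15.0/0.000036) = 0.41 × 10.1 / 12.9400
   = 4.1410 / 12.9400 = 0.3200 m/s

u* ≈ 0.320 m/s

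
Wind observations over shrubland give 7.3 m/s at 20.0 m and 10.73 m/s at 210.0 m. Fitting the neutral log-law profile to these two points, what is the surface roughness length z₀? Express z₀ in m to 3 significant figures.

Log law: V(z) ∝ ln(z/z₀). With r = V₁/V₂ = 7.3/10.73 = 0.68034,
r · ln(z₂/z₀) = ln(z₁/z₀) ⇒ ln z₀ = (ln z₁ − r·ln z₂)/(1 − r)
ln z₀ = (2.99573 − 0.68034×5.34711) / 0.31966 = -2.0087
z₀ = exp(-2.0087) = 0.1342 m

z₀ ≈ 0.134 m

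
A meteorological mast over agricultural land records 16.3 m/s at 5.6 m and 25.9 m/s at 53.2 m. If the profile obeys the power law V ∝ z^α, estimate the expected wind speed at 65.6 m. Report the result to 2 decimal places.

First find α: α = ln(V₂/V₁)/ln(z₂/z₁) = ln(25.9/16.3)/ln(53.2/5.6) = 0.46308/2.25129 = 0.2057
Extrapolate from 53.2 m to 65.6 m: V₃ = 25.9 × (65.6/53.2)^0.2057 = 25.9 × 1.0440 = 27.0406 m/s

27.04 m/s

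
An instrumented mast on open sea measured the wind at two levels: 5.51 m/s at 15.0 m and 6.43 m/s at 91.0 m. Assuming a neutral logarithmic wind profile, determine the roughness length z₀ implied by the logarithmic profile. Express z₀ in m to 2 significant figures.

Log law: V(z) ∝ ln(z/z₀). With r = V₁/V₂ = 5.51/6.43 = 0.85692,
r · ln(z₂/z₀) = ln(z₁/z₀) ⇒ ln z₀ = (ln z₁ − r·ln z₂)/(1 − r)
ln z₀ = (2.70805 − 0.85692×4.51086) / 0.14308 = -8.0892
z₀ = exp(-8.0892) = 0.0003068 m

z₀ ≈ 0.00031 m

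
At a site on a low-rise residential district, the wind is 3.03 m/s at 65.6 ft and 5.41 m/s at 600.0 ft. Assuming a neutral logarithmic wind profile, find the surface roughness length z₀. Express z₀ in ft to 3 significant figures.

z₀ ≈ 3.92 ft

Log law: V(z) ∝ ln(z/z₀). With r = V₁/V₂ = 3.03/5.41 = 0.56007,
r · ln(z₂/z₀) = ln(z₁/z₀) ⇒ ln z₀ = (ln z₁ − r·ln z₂)/(1 − r)
ln z₀ = (4.18358 − 0.56007×6.39693) / 0.43993 = 1.3657
z₀ = exp(1.3657) = 3.919 ft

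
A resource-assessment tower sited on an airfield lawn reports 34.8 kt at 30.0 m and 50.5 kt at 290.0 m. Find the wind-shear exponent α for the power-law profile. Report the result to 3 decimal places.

α ≈ 0.164

Power law: V₂/V₁ = (z₂/z₁)^α ⇒ α = ln(V₂/V₁) / ln(z₂/z₁)
α = ln(50.5/34.8) / ln(290.0/30.0) = ln(1.4511) / ln(9.6667)
  = 0.37236 / 2.26868 = 0.16413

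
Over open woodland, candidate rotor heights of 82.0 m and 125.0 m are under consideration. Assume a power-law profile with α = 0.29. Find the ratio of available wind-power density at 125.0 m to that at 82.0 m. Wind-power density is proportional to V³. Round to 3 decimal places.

Speed ratio: V_B/V_A = (z_B/z_A)^α = (125.0/82.0)^0.29 = (1.5244)^0.29 = 1.13005
Power-density ratio: P_B/P_A = (V_B/V_A)³ = (1.13005)³ = 1.44309

1.443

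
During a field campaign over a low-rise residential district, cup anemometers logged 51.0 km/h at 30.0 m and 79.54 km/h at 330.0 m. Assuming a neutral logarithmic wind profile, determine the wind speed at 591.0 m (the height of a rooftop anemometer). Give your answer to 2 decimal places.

Log law: V ∝ ln(z/z₀). From the pair, with r = V₁/V₂ = 0.64119,
ln z₀ = (ln z₁ − r·ln z₂)/(1 − r) = (3.4012 − 0.64119×5.7991)/0.35881 = -0.8838 → z₀ = 0.4132 m
V₃ = V₁ · ln(z₃/z₀)/ln(z₁/z₀) = 51.0 × 7.2656/4.2850 = 86.4756 km/h

86.48 km/h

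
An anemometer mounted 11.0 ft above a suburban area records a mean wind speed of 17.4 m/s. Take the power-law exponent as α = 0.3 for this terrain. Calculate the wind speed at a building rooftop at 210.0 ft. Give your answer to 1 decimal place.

Power-law profile: V₂ = V₁ · (z₂/z₁)^α
V₂ = 17.4 × (210.0/11.0)^0.3 = 17.4 × (19.0909)^0.3
    = 17.4 × 2.4224 = 42.1500 m/s

42.1 m/s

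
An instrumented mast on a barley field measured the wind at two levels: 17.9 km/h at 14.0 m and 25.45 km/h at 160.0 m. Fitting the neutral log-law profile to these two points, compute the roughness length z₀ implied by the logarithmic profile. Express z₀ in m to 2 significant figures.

Log law: V(z) ∝ ln(z/z₀). With r = V₁/V₂ = 17.9/25.45 = 0.70334,
r · ln(z₂/z₀) = ln(z₁/z₀) ⇒ ln z₀ = (ln z₁ − r·ln z₂)/(1 − r)
ln z₀ = (2.63906 − 0.70334×5.07517) / 0.29666 = -3.1366
z₀ = exp(-3.1366) = 0.04343 m

z₀ ≈ 0.043 m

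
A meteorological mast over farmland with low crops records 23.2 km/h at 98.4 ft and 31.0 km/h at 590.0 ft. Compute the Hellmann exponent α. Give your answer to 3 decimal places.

α ≈ 0.162

Power law: V₂/V₁ = (z₂/z₁)^α ⇒ α = ln(V₂/V₁) / ln(z₂/z₁)
α = ln(31.0/23.2) / ln(590.0/98.4) = ln(1.3362) / ln(5.9959)
  = 0.28983 / 1.79108 = 0.16182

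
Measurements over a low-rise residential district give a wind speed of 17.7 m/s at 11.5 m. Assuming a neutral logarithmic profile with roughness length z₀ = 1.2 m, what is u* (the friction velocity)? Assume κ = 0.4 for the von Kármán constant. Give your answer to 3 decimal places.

u* ≈ 3.133 m/s

Log law: V(z) = (u*/κ) · ln(z/z₀) ⇒ u* = κ · V / ln(z/z₀)
u* = 0.4 × 17.7 / ln(11.5/1.2) = 0.4 × 17.7 / 2.2600
   = 7.0800 / 2.2600 = 3.1327 m/s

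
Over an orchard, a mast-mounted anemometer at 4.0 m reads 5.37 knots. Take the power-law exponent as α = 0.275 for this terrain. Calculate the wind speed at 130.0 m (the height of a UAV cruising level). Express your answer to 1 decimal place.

14.0 knots

Power-law profile: V₂ = V₁ · (z₂/z₁)^α
V₂ = 5.37 × (130.0/4.0)^0.275 = 5.37 × (32.5000)^0.275
    = 5.37 × 2.6048 = 13.9876 knots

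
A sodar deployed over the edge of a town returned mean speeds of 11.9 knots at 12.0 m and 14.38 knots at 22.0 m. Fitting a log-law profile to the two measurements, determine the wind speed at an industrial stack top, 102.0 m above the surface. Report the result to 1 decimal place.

20.7 knots

Log law: V ∝ ln(z/z₀). From the pair, with r = V₁/V₂ = 0.82754,
ln z₀ = (ln z₁ − r·ln z₂)/(1 − r) = (2.4849 − 0.82754×3.0910)/0.17246 = -0.4236 → z₀ = 0.6547 m
V₃ = V₁ · ln(z₃/z₀)/ln(z₁/z₀) = 11.9 × 5.0485/2.9085 = 20.6561 knots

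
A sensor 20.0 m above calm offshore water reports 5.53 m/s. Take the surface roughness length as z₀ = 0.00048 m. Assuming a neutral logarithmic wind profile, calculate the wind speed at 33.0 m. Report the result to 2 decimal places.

Log law: V(z) ∝ ln(z/z₀), so V₂/V₁ = ln(z₂/z₀) / ln(z₁/z₀).
ln(33.0/0.00048) = 11.1382, ln(20.0/0.00048) = 10.6375
V₂ = 5.53 × 11.1382/10.6375 = 5.53 × 1.0471 = 5.7903 m/s

5.79 m/s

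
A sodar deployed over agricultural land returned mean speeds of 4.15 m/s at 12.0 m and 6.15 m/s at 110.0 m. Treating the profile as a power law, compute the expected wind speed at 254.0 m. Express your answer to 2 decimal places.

7.14 m/s

First find α: α = ln(V₂/V₁)/ln(z₂/z₁) = ln(6.15/4.15)/ln(110.0/12.0) = 0.39334/2.21557 = 0.1775
Extrapolate from 110.0 m to 254.0 m: V₃ = 6.15 × (254.0/110.0)^0.1775 = 6.15 × 1.1602 = 7.1351 m/s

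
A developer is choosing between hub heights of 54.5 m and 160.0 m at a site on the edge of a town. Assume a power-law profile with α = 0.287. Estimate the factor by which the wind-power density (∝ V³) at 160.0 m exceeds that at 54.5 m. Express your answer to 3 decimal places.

Speed ratio: V_B/V_A = (z_B/z_A)^α = (160.0/54.5)^0.287 = (2.9358)^0.287 = 1.36219
Power-density ratio: P_B/P_A = (V_B/V_A)³ = (1.36219)³ = 2.52761

2.528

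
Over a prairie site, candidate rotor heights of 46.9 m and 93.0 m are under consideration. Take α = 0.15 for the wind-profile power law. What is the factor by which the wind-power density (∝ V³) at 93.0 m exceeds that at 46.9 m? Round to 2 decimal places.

1.36

Speed ratio: V_B/V_A = (z_B/z_A)^α = (93.0/46.9)^0.15 = (1.9829)^0.15 = 1.10814
Power-density ratio: P_B/P_A = (V_B/V_A)³ = (1.10814)³ = 1.36079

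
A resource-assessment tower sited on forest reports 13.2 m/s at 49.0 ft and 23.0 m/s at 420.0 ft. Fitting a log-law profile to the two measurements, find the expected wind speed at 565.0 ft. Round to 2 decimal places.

Log law: V ∝ ln(z/z₀). From the pair, with r = V₁/V₂ = 0.57391,
ln z₀ = (ln z₁ − r·ln z₂)/(1 − r) = (3.8918 − 0.57391×6.0403)/0.42609 = 0.9980 → z₀ = 2.713 ft
V₃ = V₁ · ln(z₃/z₀)/ln(z₁/z₀) = 13.2 × 5.3388/2.8938 = 24.3528 m/s

24.35 m/s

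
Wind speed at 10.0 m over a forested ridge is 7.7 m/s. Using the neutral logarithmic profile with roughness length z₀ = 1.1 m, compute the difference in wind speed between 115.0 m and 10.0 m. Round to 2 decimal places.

8.52 m/s

Log law: V₂ = V₁ · ln(z₂/z₀)/ln(z₁/z₀) = 7.7 × 4.6496/2.2073 = 16.2200 m/s
ΔV = 16.2200 − 7.7 = 8.5200 m/s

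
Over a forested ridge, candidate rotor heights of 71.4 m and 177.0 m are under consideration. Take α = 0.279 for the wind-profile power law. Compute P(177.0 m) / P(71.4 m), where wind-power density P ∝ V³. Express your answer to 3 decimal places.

2.138

Speed ratio: V_B/V_A = (z_B/z_A)^α = (177.0/71.4)^0.279 = (2.4790)^0.279 = 1.28826
Power-density ratio: P_B/P_A = (V_B/V_A)³ = (1.28826)³ = 2.13800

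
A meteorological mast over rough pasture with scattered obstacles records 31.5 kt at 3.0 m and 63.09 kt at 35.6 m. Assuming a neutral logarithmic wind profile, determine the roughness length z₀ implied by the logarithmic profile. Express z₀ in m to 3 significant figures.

z₀ ≈ 0.255 m

Log law: V(z) ∝ ln(z/z₀). With r = V₁/V₂ = 31.5/63.09 = 0.49929,
r · ln(z₂/z₀) = ln(z₁/z₀) ⇒ ln z₀ = (ln z₁ − r·ln z₂)/(1 − r)
ln z₀ = (1.09861 − 0.49929×3.57235) / 0.50071 = -1.3681
z₀ = exp(-1.3681) = 0.2546 m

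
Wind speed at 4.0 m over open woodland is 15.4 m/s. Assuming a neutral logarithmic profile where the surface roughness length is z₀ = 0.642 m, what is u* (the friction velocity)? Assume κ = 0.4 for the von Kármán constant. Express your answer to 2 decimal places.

u* ≈ 3.37 m/s

Log law: V(z) = (u*/κ) · ln(z/z₀) ⇒ u* = κ · V / ln(z/z₀)
u* = 0.4 × 15.4 / ln(4.0/0.642) = 0.4 × 15.4 / 1.8295
   = 6.1600 / 1.8295 = 3.3671 m/s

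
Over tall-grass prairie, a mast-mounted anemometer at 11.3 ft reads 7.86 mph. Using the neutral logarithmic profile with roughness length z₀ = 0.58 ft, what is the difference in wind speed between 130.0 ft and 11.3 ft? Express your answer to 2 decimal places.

Log law: V₂ = V₁ · ln(z₂/z₀)/ln(z₁/z₀) = 7.86 × 5.4123/2.9695 = 14.3256 mph
ΔV = 14.3256 − 7.86 = 6.4656 mph

6.47 mph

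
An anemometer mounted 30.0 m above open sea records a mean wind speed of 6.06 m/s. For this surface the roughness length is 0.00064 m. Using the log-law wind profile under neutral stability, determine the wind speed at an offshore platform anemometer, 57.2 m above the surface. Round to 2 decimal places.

Log law: V(z) ∝ ln(z/z₀), so V₂/V₁ = ln(z₂/z₀) / ln(z₁/z₀).
ln(57.2/0.00064) = 11.4006, ln(30.0/0.00064) = 10.7552
V₂ = 6.06 × 11.4006/10.7552 = 6.06 × 1.0600 = 6.4236 m/s

6.42 m/s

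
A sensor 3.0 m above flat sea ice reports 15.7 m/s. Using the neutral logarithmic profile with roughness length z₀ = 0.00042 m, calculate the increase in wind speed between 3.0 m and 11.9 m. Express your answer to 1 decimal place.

2.4 m/s

Log law: V₂ = V₁ · ln(z₂/z₀)/ln(z₁/z₀) = 15.7 × 10.2518/8.8739 = 18.1379 m/s
ΔV = 18.1379 − 15.7 = 2.4379 m/s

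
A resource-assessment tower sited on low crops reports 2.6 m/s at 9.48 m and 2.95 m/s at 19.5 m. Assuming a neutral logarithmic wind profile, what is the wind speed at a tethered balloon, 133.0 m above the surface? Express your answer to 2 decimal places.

3.88 m/s

Log law: V ∝ ln(z/z₀). From the pair, with r = V₁/V₂ = 0.88136,
ln z₀ = (ln z₁ − r·ln z₂)/(1 − r) = (2.2492 − 0.88136×2.9704)/0.11864 = -3.1085 → z₀ = 0.04467 m
V₃ = V₁ · ln(z₃/z₀)/ln(z₁/z₀) = 2.6 × 7.9989/5.3577 = 3.8817 m/s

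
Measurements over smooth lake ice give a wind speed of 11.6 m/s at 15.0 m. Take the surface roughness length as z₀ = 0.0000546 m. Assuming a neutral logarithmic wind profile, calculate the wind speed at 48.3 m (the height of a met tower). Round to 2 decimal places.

12.68 m/s

Log law: V(z) ∝ ln(z/z₀), so V₂/V₁ = ln(z₂/z₀) / ln(z₁/z₀).
ln(48.3/0.0000546) = 13.6929, ln(15.0/0.0000546) = 12.5235
V₂ = 11.6 × 13.6929/12.5235 = 11.6 × 1.0934 = 12.6831 m/s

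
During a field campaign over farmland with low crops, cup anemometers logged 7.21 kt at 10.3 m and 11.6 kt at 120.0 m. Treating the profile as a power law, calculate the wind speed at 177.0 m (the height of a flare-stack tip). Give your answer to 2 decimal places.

12.51 kt

First find α: α = ln(V₂/V₁)/ln(z₂/z₁) = ln(11.6/7.21)/ln(120.0/10.3) = 0.47554/2.45535 = 0.1937
Extrapolate from 120.0 m to 177.0 m: V₃ = 11.6 × (177.0/120.0)^0.1937 = 11.6 × 1.0782 = 12.5069 kt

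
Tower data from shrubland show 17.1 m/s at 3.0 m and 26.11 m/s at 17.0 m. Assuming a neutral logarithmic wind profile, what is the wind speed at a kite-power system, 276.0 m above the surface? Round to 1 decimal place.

40.6 m/s

Log law: V ∝ ln(z/z₀). From the pair, with r = V₁/V₂ = 0.65492,
ln z₀ = (ln z₁ − r·ln z₂)/(1 − r) = (1.0986 − 0.65492×2.8332)/0.34508 = -2.1935 → z₀ = 0.1115 m
V₃ = V₁ · ln(z₃/z₀)/ln(z₁/z₀) = 17.1 × 7.8139/3.2921 = 40.5874 m/s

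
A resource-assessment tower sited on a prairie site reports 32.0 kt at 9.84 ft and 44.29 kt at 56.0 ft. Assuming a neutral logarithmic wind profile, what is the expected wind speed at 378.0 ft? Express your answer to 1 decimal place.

57.8 kt

Log law: V ∝ ln(z/z₀). From the pair, with r = V₁/V₂ = 0.72251,
ln z₀ = (ln z₁ − r·ln z₂)/(1 − r) = (2.2865 − 0.72251×4.0254)/0.27749 = -2.2412 → z₀ = 0.1063 ft
V₃ = V₁ · ln(z₃/z₀)/ln(z₁/z₀) = 32.0 × 8.1761/4.5276 = 57.7861 kt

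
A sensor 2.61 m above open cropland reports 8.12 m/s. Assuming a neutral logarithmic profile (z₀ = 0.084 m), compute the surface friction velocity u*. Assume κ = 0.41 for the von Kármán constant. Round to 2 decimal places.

Log law: V(z) = (u*/κ) · ln(z/z₀) ⇒ u* = κ · V / ln(z/z₀)
u* = 0.41 × 8.12 / ln(2.61/0.084) = 0.41 × 8.12 / 3.4363
   = 3.3292 / 3.4363 = 0.9688 m/s

u* ≈ 0.97 m/s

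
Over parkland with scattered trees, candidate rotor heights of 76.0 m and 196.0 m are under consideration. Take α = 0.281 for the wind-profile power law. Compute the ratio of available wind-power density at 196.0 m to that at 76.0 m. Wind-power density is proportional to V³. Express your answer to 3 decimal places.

Speed ratio: V_B/V_A = (z_B/z_A)^α = (196.0/76.0)^0.281 = (2.5789)^0.281 = 1.30501
Power-density ratio: P_B/P_A = (V_B/V_A)³ = (1.30501)³ = 2.22252

2.223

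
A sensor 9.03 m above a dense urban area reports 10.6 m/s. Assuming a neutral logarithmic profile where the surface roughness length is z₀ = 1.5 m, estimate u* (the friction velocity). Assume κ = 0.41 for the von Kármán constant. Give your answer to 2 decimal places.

Log law: V(z) = (u*/κ) · ln(z/z₀) ⇒ u* = κ · V / ln(z/z₀)
u* = 0.41 × 10.6 / ln(9.03/1.5) = 0.41 × 10.6 / 1.7951
   = 4.3460 / 1.7951 = 2.4211 m/s

u* ≈ 2.42 m/s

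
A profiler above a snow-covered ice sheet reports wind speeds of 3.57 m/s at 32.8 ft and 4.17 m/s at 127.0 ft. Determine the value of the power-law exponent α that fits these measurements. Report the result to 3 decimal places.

Power law: V₂/V₁ = (z₂/z₁)^α ⇒ α = ln(V₂/V₁) / ln(z₂/z₁)
α = ln(4.17/3.57) / ln(127.0/32.8) = ln(1.1681) / ln(3.8720)
  = 0.15535 / 1.35376 = 0.11475

α ≈ 0.115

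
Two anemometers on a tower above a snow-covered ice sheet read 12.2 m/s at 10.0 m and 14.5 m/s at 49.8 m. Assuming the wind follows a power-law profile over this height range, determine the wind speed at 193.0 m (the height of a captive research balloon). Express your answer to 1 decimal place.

16.8 m/s

First find α: α = ln(V₂/V₁)/ln(z₂/z₁) = ln(14.5/12.2)/ln(49.8/10.0) = 0.17271/1.60543 = 0.1076
Extrapolate from 49.8 m to 193.0 m: V₃ = 14.5 × (193.0/49.8)^0.1076 = 14.5 × 1.1569 = 16.7749 m/s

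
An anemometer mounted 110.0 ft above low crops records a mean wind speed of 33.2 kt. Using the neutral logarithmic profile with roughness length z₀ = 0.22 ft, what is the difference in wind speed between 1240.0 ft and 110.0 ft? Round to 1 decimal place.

12.9 kt

Log law: V₂ = V₁ · ln(z₂/z₀)/ln(z₁/z₀) = 33.2 × 8.6370/6.2146 = 46.1410 kt
ΔV = 46.1410 − 33.2 = 12.9410 kt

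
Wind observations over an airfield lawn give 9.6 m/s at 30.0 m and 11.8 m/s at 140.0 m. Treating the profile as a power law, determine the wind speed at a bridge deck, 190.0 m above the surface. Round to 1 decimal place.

12.3 m/s

First find α: α = ln(V₂/V₁)/ln(z₂/z₁) = ln(11.8/9.6)/ln(140.0/30.0) = 0.20634/1.54045 = 0.1339
Extrapolate from 140.0 m to 190.0 m: V₃ = 11.8 × (190.0/140.0)^0.1339 = 11.8 × 1.0418 = 12.2927 m/s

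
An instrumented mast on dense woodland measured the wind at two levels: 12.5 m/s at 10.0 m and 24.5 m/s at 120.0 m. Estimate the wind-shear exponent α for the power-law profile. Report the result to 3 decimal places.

α ≈ 0.271

Power law: V₂/V₁ = (z₂/z₁)^α ⇒ α = ln(V₂/V₁) / ln(z₂/z₁)
α = ln(24.5/12.5) / ln(120.0/10.0) = ln(1.9600) / ln(12.0000)
  = 0.67294 / 2.48491 = 0.27081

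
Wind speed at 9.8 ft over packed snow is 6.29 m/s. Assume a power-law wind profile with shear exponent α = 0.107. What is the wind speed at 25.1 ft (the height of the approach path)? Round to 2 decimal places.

Power-law profile: V₂ = V₁ · (z₂/z₁)^α
V₂ = 6.29 × (25.1/9.8)^0.107 = 6.29 × (2.5612)^0.107
    = 6.29 × 1.1059 = 6.9559 m/s

6.96 m/s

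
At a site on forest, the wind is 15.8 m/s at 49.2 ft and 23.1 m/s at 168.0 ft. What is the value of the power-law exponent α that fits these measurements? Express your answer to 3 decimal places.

Power law: V₂/V₁ = (z₂/z₁)^α ⇒ α = ln(V₂/V₁) / ln(z₂/z₁)
α = ln(23.1/15.8) / ln(168.0/49.2) = ln(1.4620) / ln(3.4146)
  = 0.37982 / 1.22807 = 0.30928

α ≈ 0.309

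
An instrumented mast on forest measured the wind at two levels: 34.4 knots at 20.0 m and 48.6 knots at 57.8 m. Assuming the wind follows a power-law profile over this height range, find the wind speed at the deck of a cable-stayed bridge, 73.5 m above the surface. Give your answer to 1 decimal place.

First find α: α = ln(V₂/V₁)/ln(z₂/z₁) = ln(48.6/34.4)/ln(57.8/20.0) = 0.34557/1.06126 = 0.3256
Extrapolate from 57.8 m to 73.5 m: V₃ = 48.6 × (73.5/57.8)^0.3256 = 48.6 × 1.0814 = 52.5555 knots

52.6 knots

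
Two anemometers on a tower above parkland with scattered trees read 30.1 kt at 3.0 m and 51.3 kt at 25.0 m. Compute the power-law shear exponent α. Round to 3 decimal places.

α ≈ 0.251

Power law: V₂/V₁ = (z₂/z₁)^α ⇒ α = ln(V₂/V₁) / ln(z₂/z₁)
α = ln(51.3/30.1) / ln(25.0/3.0) = ln(1.7043) / ln(8.3333)
  = 0.53317 / 2.12026 = 0.25146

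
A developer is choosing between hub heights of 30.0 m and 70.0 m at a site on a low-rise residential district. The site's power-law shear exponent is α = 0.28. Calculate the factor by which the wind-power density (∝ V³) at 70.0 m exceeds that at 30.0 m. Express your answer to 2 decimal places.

Speed ratio: V_B/V_A = (z_B/z_A)^α = (70.0/30.0)^0.28 = (2.3333)^0.28 = 1.26775
Power-density ratio: P_B/P_A = (V_B/V_A)³ = (1.26775)³ = 2.03751

2.04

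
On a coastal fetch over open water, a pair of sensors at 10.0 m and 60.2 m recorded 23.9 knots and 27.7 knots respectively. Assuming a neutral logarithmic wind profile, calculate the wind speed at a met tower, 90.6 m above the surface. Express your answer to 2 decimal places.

Log law: V ∝ ln(z/z₀). From the pair, with r = V₁/V₂ = 0.86282,
ln z₀ = (ln z₁ − r·ln z₂)/(1 − r) = (2.3026 − 0.86282×4.0977)/0.13718 = -8.9876 → z₀ = 0.0001250 m
V₃ = V₁ · ln(z₃/z₀)/ln(z₁/z₀) = 23.9 × 13.4940/11.2902 = 28.5653 knots

28.57 knots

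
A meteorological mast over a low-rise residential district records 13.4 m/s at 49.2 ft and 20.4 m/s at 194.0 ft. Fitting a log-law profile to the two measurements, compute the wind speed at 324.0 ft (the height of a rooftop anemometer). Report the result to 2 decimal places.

23.02 m/s

Log law: V ∝ ln(z/z₀). From the pair, with r = V₁/V₂ = 0.65686,
ln z₀ = (ln z₁ − r·ln z₂)/(1 − r) = (3.8959 − 0.65686×5.2679)/0.34314 = 1.2696 → z₀ = 3.559 ft
V₃ = V₁ · ln(z₃/z₀)/ln(z₁/z₀) = 13.4 × 4.5112/2.6263 = 23.0168 m/s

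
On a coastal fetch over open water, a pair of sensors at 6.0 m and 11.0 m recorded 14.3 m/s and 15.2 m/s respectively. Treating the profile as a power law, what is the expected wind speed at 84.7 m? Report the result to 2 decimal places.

First find α: α = ln(V₂/V₁)/ln(z₂/z₁) = ln(15.2/14.3)/ln(11.0/6.0) = 0.06104/0.60614 = 0.1007
Extrapolate from 11.0 m to 84.7 m: V₃ = 15.2 × (84.7/11.0)^0.1007 = 15.2 × 1.2282 = 18.6685 m/s

18.67 m/s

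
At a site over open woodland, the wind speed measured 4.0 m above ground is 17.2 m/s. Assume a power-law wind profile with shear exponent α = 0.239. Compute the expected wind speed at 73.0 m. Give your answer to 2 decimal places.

Power-law profile: V₂ = V₁ · (z₂/z₁)^α
V₂ = 17.2 × (73.0/4.0)^0.239 = 17.2 × (18.2500)^0.239
    = 17.2 × 2.0019 = 34.4326 m/s

34.43 m/s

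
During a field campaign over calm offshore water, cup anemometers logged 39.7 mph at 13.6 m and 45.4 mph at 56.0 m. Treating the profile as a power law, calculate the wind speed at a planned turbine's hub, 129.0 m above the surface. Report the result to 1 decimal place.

49.1 mph

First find α: α = ln(V₂/V₁)/ln(z₂/z₁) = ln(45.4/39.7)/ln(56.0/13.6) = 0.13416/1.41528 = 0.0948
Extrapolate from 56.0 m to 129.0 m: V₃ = 45.4 × (129.0/56.0)^0.0948 = 45.4 × 1.0823 = 49.1371 mph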